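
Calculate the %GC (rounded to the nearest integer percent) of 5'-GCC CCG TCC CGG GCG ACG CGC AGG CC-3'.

G=10, A=2, C=13, T=1
G+C = 10 + 13 = 23 out of 26 bases
%GC = 23/26 × 100 = 88.46% ≈ 88%

88%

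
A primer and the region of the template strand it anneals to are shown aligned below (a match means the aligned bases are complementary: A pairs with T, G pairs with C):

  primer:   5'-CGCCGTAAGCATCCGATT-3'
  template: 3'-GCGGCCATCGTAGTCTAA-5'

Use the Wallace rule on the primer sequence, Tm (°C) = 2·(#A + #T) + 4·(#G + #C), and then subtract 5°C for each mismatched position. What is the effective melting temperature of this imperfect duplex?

Primer base counts: A=4, T=4, G=4, C=6 → A+T=8, G+C=10
Perfect-match Tm = 2(8) + 4(10) = 16 + 40 = 56°C
Mismatches (positions where the bases are not complementary): 3 (at positions 6, 7, 14)
Effective Tm = 56 − 3×5 = 56 − 15 = 41°C

41°C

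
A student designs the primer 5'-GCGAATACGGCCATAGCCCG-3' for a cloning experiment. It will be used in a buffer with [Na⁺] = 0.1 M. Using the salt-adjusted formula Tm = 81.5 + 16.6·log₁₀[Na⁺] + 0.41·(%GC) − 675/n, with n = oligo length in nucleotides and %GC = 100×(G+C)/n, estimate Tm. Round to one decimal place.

Length n = 20. Counting bases: G=6, C=7, A=5, T=2
G+C = 13, so %GC = 13/20 × 100 = 65%
Salt term: 16.6 × (-1) = -16.6
GC term: 0.41 × 65 = 26.65; length term: −675/20 = −33.75
Tm = 81.5 + (-16.6) + 26.65 − 33.75 = 57.8 → 57.8°C

57.8°C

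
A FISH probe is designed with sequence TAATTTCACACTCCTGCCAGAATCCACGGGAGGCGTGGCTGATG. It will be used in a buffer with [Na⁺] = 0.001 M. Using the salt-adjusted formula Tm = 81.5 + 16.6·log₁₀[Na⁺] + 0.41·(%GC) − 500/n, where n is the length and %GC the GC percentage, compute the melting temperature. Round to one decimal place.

Length n = 44. Scanning the sequence gives C=12, A=10, T=10, G=12.
G+C = 24, so %GC = 24/44 × 100 = 54.545%
Salt term: 16.6 × (-3) = -49.8
GC term: 0.41 × 54.545 = 22.363; length term: −500/44 = −11.364
Tm = 81.5 + (-49.8) + 22.363 − 11.364 = 42.699 → 42.7°C

42.7°C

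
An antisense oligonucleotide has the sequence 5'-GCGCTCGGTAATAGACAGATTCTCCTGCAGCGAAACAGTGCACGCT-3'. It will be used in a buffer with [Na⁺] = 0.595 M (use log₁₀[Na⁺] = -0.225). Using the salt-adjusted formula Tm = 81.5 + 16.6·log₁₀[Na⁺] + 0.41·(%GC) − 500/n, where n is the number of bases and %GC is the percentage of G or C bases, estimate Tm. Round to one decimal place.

Length n = 46. C=13, G=12, T=9, A=12
G+C = 25, so %GC = 25/46 × 100 = 54.348%
Salt term: 16.6 × (-0.225) = -3.735
GC term: 0.41 × 54.348 = 22.283; length term: −500/46 = −10.87
Tm = 81.5 + (-3.735) + 22.283 − 10.87 = 89.178 → 89.2°C

89.2°C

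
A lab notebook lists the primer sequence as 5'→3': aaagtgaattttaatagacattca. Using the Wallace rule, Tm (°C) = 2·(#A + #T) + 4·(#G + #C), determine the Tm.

Counting bases: G=3, A=11, C=2, T=8
So N_AT = 19 and N_GC = 5.
Tm = 2×19 + 4×5 = 58°C

58°C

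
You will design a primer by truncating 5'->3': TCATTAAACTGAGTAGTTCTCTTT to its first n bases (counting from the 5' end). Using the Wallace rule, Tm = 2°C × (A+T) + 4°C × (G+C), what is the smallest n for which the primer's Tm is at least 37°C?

n = 15

First 14 bases: TCATTAAACTGAGT → Tm = 36°C (< 37°C)
First 15 bases: TCATTAAACTGAGTA → Tm = 38°C (≥ 37°C)
Each additional base adds 2°C (A/T) or 4°C (G/C), so Tm is non-decreasing in n; n = 15 is the first length to reach 37°C.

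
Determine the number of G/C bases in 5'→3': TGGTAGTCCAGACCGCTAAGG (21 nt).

12

Scanning the sequence gives T=4, C=5, G=7, A=5.
Total G or C: 7 + 5 = 12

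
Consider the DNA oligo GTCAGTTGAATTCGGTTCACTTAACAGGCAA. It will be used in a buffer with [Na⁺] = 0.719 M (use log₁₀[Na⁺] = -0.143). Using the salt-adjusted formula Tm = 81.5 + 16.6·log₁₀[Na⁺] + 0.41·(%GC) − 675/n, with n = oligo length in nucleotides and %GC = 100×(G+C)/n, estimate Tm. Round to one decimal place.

74.5°C

Length n = 31. A=9, C=6, T=9, G=7
G+C = 13, so %GC = 13/31 × 100 = 41.935%
Salt term: 16.6 × (-0.143) = -2.374
GC term: 0.41 × 41.935 = 17.193; length term: −675/31 = −21.774
Tm = 81.5 + (-2.374) + 17.193 − 21.774 = 74.545 → 74.5°C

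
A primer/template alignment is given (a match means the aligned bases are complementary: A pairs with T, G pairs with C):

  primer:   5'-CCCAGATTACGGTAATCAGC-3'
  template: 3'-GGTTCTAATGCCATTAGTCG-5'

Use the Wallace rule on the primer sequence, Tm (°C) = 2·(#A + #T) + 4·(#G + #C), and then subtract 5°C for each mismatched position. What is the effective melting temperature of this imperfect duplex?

55°C

Primer base counts: A=6, T=4, G=4, C=6 → A+T=10, G+C=10
Perfect-match Tm = 2(10) + 4(10) = 20 + 40 = 60°C
Mismatches (positions where the bases are not complementary): 1 (at position 3)
Effective Tm = 60 − 1×5 = 60 − 5 = 55°C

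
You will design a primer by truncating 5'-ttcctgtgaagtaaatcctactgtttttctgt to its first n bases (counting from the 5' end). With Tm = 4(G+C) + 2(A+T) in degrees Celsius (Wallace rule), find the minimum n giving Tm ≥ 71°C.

First 26 bases: TTCCTGTGAAGTAAATCCTACTGTTT → Tm = 70°C (< 71°C)
First 27 bases: TTCCTGTGAAGTAAATCCTACTGTTTT → Tm = 72°C (≥ 71°C)
Since every base adds ≥2°C, Tm only increases with n, so the threshold is first crossed at n = 27.

n = 27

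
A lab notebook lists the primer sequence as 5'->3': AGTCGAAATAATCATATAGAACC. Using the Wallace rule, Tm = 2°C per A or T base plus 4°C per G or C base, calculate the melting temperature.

Scanning the sequence gives A=11, T=5, C=4, G=3.
AT pairs contribute 16, GC pairs contribute 7.
Tm = 4·7 + 2·16 = 28 + 32 = 60°C

60°C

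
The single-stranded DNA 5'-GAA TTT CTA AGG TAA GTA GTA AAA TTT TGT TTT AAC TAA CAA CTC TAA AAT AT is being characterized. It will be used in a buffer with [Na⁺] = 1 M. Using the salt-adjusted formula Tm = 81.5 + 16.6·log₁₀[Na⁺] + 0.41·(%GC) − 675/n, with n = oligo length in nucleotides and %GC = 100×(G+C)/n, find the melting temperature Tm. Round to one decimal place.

Length n = 53. T=20, G=6, C=5, A=22
G+C = 11, so %GC = 11/53 × 100 = 20.755%
Salt term: 16.6 × (0) = 0
GC term: 0.41 × 20.755 = 8.51; length term: −675/53 = −12.736
Tm = 81.5 + (0) + 8.51 − 12.736 = 77.274 → 77.3°C

77.3°C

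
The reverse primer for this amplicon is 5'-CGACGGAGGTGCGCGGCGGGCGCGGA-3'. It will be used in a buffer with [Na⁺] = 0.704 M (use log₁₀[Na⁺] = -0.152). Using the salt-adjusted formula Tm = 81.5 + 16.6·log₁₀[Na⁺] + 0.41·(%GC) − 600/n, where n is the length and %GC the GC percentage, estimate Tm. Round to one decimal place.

90.6°C

Length n = 26. Scanning the sequence gives T=1, C=7, G=15, A=3.
G+C = 22, so %GC = 22/26 × 100 = 84.615%
Salt term: 16.6 × (-0.152) = -2.523
GC term: 0.41 × 84.615 = 34.692; length term: −600/26 = −23.077
Tm = 81.5 + (-2.523) + 34.692 − 23.077 = 90.592 → 90.6°C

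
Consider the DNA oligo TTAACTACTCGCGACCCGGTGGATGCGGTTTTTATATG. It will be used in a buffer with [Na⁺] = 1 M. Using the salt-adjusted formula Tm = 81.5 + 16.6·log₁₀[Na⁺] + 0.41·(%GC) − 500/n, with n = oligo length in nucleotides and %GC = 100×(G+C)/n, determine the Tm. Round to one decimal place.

87.8°C

Length n = 38. Base counts: A=7, T=13, G=10, C=8
G+C = 18, so %GC = 18/38 × 100 = 47.368%
Salt term: 16.6 × (0) = 0
GC term: 0.41 × 47.368 = 19.421; length term: −500/38 = −13.158
Tm = 81.5 + (0) + 19.421 − 13.158 = 87.763 → 87.8°C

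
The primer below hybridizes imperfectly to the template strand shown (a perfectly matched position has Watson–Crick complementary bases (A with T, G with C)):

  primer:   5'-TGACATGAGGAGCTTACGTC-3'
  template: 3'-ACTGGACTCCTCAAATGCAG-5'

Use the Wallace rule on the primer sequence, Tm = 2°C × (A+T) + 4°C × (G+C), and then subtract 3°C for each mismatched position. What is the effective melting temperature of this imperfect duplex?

Primer base counts: A=5, T=5, G=6, C=4 → A+T=10, G+C=10
Perfect-match Tm = 2(10) + 4(10) = 20 + 40 = 60°C
Mismatches (positions where the bases are not complementary): 2 (at positions 5, 13)
Effective Tm = 60 − 2×3 = 60 − 6 = 54°C

54°C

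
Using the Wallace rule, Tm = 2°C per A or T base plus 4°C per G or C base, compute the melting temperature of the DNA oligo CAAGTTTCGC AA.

34°C

Counting bases: T=3, A=4, G=2, C=3
A+T = 7, G+C = 5
Tm = 2(7) + 4(5) = 14 + 20 = 34°C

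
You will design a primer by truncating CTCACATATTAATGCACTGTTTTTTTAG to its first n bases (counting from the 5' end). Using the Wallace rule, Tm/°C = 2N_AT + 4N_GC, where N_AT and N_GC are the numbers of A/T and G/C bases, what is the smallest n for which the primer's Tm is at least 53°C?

First 19 bases: CTCACATATTAATGCACTG → Tm = 52°C (< 53°C)
First 20 bases: CTCACATATTAATGCACTGT → Tm = 54°C (≥ 53°C)
Each additional base adds 2°C (A/T) or 4°C (G/C), so Tm is non-decreasing in n; n = 20 is the first length to reach 53°C.

n = 20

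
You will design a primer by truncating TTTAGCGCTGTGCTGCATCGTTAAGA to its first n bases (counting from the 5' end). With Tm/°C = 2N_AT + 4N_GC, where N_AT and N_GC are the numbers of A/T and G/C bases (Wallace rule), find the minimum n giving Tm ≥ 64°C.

n = 21

First 20 bases: TTTAGCGCTGTGCTGCATCG → Tm = 62°C (< 64°C)
First 21 bases: TTTAGCGCTGTGCTGCATCGT → Tm = 64°C (≥ 64°C)
Each additional base adds 2°C (A/T) or 4°C (G/C), so Tm is non-decreasing in n; n = 21 is the first length to reach 64°C.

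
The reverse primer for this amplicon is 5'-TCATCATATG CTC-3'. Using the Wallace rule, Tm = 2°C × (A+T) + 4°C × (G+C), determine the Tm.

T=5, G=1, C=4, A=3
A+T = 8, G+C = 5
Tm = 2×8 + 4×5 = 36°C

36°C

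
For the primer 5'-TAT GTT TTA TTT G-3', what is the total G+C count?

2

Scanning the sequence gives G=2, A=2, C=0, T=9.
G+C = 2 + 0 = 2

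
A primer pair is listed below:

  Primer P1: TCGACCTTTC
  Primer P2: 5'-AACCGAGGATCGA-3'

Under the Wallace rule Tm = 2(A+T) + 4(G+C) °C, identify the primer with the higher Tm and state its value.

Primer P2, 40°C

Primer P1: A+T=5, G+C=5 → Tm = 2(5)+4(5) = 30°C
Primer P2: A+T=6, G+C=7 → Tm = 2(6)+4(7) = 40°C
30°C vs 40°C → primer P2 is higher.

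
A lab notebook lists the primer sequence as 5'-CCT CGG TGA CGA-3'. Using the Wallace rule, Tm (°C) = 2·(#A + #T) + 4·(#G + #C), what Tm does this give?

40°C

Scanning the sequence gives G=4, A=2, C=4, T=2.
A+T = 4, G+C = 8
Tm = 2(4) + 4(8) = 8 + 32 = 40°C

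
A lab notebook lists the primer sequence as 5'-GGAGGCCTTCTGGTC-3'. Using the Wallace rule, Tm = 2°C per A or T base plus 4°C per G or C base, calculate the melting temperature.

50°C

Base counts: G=6, C=4, T=4, A=1
So N_AT = 5 and N_GC = 10.
Tm = 2(5) + 4(10) = 10 + 40 = 50°C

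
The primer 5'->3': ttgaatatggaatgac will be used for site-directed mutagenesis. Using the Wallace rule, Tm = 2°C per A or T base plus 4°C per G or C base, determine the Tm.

42°C

Base counts: A=6, G=4, T=5, C=1
AT pairs contribute 11, GC pairs contribute 5.
Tm = 4·5 + 2·11 = 20 + 22 = 42°C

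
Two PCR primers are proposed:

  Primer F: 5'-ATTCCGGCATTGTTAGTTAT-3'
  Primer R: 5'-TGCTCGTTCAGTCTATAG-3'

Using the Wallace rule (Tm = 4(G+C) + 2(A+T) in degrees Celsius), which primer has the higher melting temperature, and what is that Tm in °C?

Primer F: A+T=13, G+C=7 → Tm = 2(13)+4(7) = 54°C
Primer R: A+T=10, G+C=8 → Tm = 2(10)+4(8) = 52°C
54°C vs 52°C → primer F is higher.

Primer F, 54°C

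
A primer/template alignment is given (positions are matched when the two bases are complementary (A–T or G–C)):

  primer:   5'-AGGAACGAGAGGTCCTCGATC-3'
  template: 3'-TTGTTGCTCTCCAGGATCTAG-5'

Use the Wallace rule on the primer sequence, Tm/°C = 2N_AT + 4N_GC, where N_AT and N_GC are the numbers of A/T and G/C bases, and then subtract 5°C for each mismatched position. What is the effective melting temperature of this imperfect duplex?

51°C

Primer base counts: A=6, T=3, G=7, C=5 → A+T=9, G+C=12
Perfect-match Tm = 2(9) + 4(12) = 18 + 48 = 66°C
Mismatches (positions where the bases are not complementary): 3 (at positions 2, 3, 17)
Effective Tm = 66 − 3×5 = 66 − 15 = 51°C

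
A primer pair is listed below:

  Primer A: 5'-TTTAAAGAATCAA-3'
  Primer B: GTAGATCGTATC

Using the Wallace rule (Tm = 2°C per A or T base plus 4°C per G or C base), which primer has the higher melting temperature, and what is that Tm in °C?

Primer B, 34°C

Primer A: A+T=11, G+C=2 → Tm = 2(11)+4(2) = 30°C
Primer B: A+T=7, G+C=5 → Tm = 2(7)+4(5) = 34°C
30°C vs 34°C → primer B is higher.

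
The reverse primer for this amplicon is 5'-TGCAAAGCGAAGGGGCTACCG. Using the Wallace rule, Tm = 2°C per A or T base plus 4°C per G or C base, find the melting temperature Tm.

Counting bases: A=6, G=8, C=5, T=2
So N_AT = 8 and N_GC = 13.
Tm = 2(8) + 4(13) = 16 + 52 = 68°C

68°C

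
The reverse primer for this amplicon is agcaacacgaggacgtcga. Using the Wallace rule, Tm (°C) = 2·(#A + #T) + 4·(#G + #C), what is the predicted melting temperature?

60°C

T=1, G=6, A=7, C=5
A+T = 8, G+C = 11
Tm = 4·11 + 2·8 = 44 + 16 = 60°C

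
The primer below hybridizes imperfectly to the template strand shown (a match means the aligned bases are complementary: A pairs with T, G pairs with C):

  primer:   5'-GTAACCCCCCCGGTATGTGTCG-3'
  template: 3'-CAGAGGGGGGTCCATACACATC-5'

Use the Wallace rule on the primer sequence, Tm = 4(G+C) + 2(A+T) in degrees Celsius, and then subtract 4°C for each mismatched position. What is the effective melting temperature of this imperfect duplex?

Primer base counts: A=3, T=5, G=6, C=8 → A+T=8, G+C=14
Perfect-match Tm = 2(8) + 4(14) = 16 + 56 = 72°C
Mismatches (positions where the bases are not complementary): 4 (at positions 3, 4, 11, 21)
Effective Tm = 72 − 4×4 = 72 − 16 = 56°C

56°C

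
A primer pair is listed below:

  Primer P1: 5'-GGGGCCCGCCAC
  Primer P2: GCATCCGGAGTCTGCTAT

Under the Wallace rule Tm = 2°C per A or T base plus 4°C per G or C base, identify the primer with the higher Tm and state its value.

Primer P2, 56°C

Primer P1: A+T=1, G+C=11 → Tm = 2(1)+4(11) = 46°C
Primer P2: A+T=8, G+C=10 → Tm = 2(8)+4(10) = 56°C
46°C vs 56°C → primer P2 is higher.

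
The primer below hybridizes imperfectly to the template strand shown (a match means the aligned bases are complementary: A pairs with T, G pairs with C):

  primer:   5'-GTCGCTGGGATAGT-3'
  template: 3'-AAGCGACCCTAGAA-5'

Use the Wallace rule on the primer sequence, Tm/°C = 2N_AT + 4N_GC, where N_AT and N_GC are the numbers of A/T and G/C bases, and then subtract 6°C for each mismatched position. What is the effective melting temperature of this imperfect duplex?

26°C

Primer base counts: A=2, T=4, G=6, C=2 → A+T=6, G+C=8
Perfect-match Tm = 2(6) + 4(8) = 12 + 32 = 44°C
Mismatches (positions where the bases are not complementary): 3 (at positions 1, 12, 13)
Effective Tm = 44 − 3×6 = 44 − 18 = 26°C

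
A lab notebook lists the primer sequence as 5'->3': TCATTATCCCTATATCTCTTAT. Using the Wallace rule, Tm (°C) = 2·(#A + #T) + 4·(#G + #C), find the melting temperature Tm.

Base counts: T=11, G=0, A=5, C=6
AT pairs contribute 16, GC pairs contribute 6.
Tm = 4·6 + 2·16 = 24 + 32 = 56°C

56°C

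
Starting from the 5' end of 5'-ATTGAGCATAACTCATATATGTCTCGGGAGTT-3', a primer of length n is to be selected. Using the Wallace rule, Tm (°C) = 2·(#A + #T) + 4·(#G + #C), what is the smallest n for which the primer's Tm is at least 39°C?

n = 15

First 14 bases: ATTGAGCATAACTC → Tm = 38°C (< 39°C)
First 15 bases: ATTGAGCATAACTCA → Tm = 40°C (≥ 39°C)
Each additional base adds 2°C (A/T) or 4°C (G/C), so Tm is non-decreasing in n; n = 15 is the first length to reach 39°C.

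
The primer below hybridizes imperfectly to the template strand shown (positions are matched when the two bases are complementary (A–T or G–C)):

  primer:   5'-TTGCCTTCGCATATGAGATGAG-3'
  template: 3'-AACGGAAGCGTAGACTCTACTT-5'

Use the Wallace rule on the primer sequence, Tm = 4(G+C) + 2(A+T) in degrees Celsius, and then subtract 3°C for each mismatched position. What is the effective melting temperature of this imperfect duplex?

58°C

Primer base counts: A=5, T=7, G=6, C=4 → A+T=12, G+C=10
Perfect-match Tm = 2(12) + 4(10) = 24 + 40 = 64°C
Mismatches (positions where the bases are not complementary): 2 (at positions 13, 22)
Effective Tm = 64 − 2×3 = 64 − 6 = 58°C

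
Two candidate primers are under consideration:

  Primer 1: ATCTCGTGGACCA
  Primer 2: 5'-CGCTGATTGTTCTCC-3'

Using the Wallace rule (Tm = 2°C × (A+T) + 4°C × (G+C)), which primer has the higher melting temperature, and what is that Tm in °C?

Primer 2, 46°C

Primer 1: A+T=6, G+C=7 → Tm = 2(6)+4(7) = 40°C
Primer 2: A+T=7, G+C=8 → Tm = 2(7)+4(8) = 46°C
40°C vs 46°C → primer 2 is higher.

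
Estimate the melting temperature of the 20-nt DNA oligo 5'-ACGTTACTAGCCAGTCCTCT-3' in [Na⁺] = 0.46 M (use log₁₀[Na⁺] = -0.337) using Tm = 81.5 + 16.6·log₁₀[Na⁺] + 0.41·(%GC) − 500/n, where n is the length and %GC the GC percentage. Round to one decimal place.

71.4°C

Length n = 20. T=6, C=7, A=4, G=3
G+C = 10, so %GC = 10/20 × 100 = 50%
Salt term: 16.6 × (-0.337) = -5.594
GC term: 0.41 × 50 = 20.5; length term: −500/20 = −25
Tm = 81.5 + (-5.594) + 20.5 − 25 = 71.406 → 71.4°C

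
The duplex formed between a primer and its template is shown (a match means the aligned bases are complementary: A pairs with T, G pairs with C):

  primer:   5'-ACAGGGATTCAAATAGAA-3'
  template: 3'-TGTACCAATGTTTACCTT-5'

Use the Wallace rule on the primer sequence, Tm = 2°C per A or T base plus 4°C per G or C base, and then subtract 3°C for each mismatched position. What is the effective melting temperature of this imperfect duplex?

Primer base counts: A=9, T=3, G=4, C=2 → A+T=12, G+C=6
Perfect-match Tm = 2(12) + 4(6) = 24 + 24 = 48°C
Mismatches (positions where the bases are not complementary): 4 (at positions 4, 7, 9, 15)
Effective Tm = 48 − 4×3 = 48 − 12 = 36°C

36°C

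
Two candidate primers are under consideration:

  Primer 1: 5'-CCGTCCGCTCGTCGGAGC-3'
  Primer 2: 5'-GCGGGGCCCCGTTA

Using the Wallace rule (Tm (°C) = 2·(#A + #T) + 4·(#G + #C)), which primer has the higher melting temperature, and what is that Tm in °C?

Primer 1, 64°C

Primer 1: A+T=4, G+C=14 → Tm = 2(4)+4(14) = 64°C
Primer 2: A+T=3, G+C=11 → Tm = 2(3)+4(11) = 50°C
64°C vs 50°C → primer 1 is higher.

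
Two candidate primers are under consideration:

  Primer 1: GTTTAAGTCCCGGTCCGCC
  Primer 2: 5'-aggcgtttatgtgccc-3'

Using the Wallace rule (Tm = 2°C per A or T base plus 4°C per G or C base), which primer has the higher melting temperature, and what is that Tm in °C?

Primer 1, 62°C

Primer 1: A+T=7, G+C=12 → Tm = 2(7)+4(12) = 62°C
Primer 2: A+T=7, G+C=9 → Tm = 2(7)+4(9) = 50°C
62°C vs 50°C → primer 1 is higher.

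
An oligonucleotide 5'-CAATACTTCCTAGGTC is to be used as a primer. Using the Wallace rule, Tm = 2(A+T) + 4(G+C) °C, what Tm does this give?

46°C

Counting bases: G=2, C=5, A=4, T=5
AT pairs contribute 9, GC pairs contribute 7.
Tm = 2×9 + 4×7 = 46°C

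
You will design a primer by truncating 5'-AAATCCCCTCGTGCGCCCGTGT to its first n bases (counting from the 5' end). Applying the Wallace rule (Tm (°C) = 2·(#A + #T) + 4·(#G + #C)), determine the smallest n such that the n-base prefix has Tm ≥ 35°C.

First 11 bases: AAATCCCCTCG → Tm = 34°C (< 35°C)
First 12 bases: AAATCCCCTCGT → Tm = 36°C (≥ 35°C)
Since every base adds ≥2°C, Tm only increases with n, so the threshold is first crossed at n = 12.

n = 12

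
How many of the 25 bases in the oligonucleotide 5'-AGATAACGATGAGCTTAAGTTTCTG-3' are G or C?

Scanning the sequence gives A=8, C=3, T=8, G=6.
G+C = 6 + 3 = 9

9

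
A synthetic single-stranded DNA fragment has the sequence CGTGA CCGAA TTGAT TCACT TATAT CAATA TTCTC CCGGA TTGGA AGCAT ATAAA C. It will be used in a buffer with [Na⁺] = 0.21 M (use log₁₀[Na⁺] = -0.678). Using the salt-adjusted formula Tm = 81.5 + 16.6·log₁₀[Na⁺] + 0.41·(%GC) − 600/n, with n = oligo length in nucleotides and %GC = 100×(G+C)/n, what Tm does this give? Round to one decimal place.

74.9°C

Length n = 56. Base counts: C=12, G=9, T=17, A=18
G+C = 21, so %GC = 21/56 × 100 = 37.5%
Salt term: 16.6 × (-0.678) = -11.255
GC term: 0.41 × 37.5 = 15.375; length term: −600/56 = −10.714
Tm = 81.5 + (-11.255) + 15.375 − 10.714 = 74.906 → 74.9°C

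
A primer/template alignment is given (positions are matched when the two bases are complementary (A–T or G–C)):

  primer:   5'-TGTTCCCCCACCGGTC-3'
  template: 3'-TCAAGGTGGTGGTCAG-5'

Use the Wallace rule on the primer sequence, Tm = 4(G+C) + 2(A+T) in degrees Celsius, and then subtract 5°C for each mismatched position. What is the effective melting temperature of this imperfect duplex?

39°C

Primer base counts: A=1, T=4, G=3, C=8 → A+T=5, G+C=11
Perfect-match Tm = 2(5) + 4(11) = 10 + 44 = 54°C
Mismatches (positions where the bases are not complementary): 3 (at positions 1, 7, 13)
Effective Tm = 54 − 3×5 = 54 − 15 = 39°C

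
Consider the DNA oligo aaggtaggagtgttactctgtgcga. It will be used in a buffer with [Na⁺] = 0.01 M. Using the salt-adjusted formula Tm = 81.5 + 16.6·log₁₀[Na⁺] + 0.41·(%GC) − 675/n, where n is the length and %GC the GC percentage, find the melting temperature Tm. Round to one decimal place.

41.0°C

Length n = 25. Counting bases: G=9, A=6, T=7, C=3
G+C = 12, so %GC = 12/25 × 100 = 48%
Salt term: 16.6 × (-2) = -33.2
GC term: 0.41 × 48 = 19.68; length term: −675/25 = −27
Tm = 81.5 + (-33.2) + 19.68 − 27 = 40.98 → 41.0°C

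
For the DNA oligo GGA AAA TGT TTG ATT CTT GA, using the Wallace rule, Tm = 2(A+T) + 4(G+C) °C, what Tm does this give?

Scanning the sequence gives A=6, T=8, G=5, C=1.
So N_AT = 14 and N_GC = 6.
Tm = 2(14) + 4(6) = 28 + 24 = 52°C

52°C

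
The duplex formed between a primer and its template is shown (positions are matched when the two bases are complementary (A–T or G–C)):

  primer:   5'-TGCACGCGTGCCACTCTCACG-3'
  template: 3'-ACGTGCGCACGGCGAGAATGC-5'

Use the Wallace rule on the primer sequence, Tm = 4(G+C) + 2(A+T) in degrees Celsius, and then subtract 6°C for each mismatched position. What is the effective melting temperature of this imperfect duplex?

Primer base counts: A=3, T=4, G=5, C=9 → A+T=7, G+C=14
Perfect-match Tm = 2(7) + 4(14) = 14 + 56 = 70°C
Mismatches (positions where the bases are not complementary): 2 (at positions 13, 18)
Effective Tm = 70 − 2×6 = 70 − 12 = 58°C

58°C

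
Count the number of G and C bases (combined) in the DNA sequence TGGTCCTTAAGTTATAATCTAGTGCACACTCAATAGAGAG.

A=13, C=7, T=12, G=8
G+C = 8 + 7 = 15

15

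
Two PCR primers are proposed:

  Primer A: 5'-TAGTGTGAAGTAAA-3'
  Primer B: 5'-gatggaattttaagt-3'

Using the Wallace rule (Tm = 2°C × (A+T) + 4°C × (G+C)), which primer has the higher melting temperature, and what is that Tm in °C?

Primer A: A+T=10, G+C=4 → Tm = 2(10)+4(4) = 36°C
Primer B: A+T=11, G+C=4 → Tm = 2(11)+4(4) = 38°C
36°C vs 38°C → primer B is higher.

Primer B, 38°C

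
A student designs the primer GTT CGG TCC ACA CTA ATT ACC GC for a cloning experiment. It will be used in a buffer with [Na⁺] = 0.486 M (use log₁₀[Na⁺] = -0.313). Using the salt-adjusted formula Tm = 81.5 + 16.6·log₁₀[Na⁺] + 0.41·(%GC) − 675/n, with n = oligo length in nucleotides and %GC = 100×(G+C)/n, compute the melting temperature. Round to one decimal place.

Length n = 23. Scanning the sequence gives C=8, T=6, G=4, A=5.
G+C = 12, so %GC = 12/23 × 100 = 52.174%
Salt term: 16.6 × (-0.313) = -5.196
GC term: 0.41 × 52.174 = 21.391; length term: −675/23 = −29.348
Tm = 81.5 + (-5.196) + 21.391 − 29.348 = 68.347 → 68.3°C

68.3°C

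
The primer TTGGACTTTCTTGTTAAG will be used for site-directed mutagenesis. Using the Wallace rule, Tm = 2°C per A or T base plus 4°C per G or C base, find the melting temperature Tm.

48°C

Counting bases: G=4, T=9, C=2, A=3
A+T = 12, G+C = 6
Tm = 2×12 + 4×6 = 48°C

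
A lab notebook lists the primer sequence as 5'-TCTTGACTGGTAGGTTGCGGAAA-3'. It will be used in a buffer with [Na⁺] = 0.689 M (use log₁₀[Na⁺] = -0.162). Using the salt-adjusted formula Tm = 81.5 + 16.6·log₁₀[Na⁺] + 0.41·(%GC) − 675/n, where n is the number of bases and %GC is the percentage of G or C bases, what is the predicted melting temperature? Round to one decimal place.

Length n = 23. Counting bases: C=3, A=5, G=8, T=7
G+C = 11, so %GC = 11/23 × 100 = 47.826%
Salt term: 16.6 × (-0.162) = -2.689
GC term: 0.41 × 47.826 = 19.609; length term: −675/23 = −29.348
Tm = 81.5 + (-2.689) + 19.609 − 29.348 = 69.072 → 69.1°C

69.1°C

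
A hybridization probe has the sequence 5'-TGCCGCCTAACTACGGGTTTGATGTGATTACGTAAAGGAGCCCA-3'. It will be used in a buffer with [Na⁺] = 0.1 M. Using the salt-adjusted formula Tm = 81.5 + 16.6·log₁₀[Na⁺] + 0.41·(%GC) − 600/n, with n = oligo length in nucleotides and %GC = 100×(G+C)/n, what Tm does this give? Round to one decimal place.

Length n = 44. Base counts: T=11, C=10, A=11, G=12
G+C = 22, so %GC = 22/44 × 100 = 50%
Salt term: 16.6 × (-1) = -16.6
GC term: 0.41 × 50 = 20.5; length term: −600/44 = −13.636
Tm = 81.5 + (-16.6) + 20.5 − 13.636 = 71.764 → 71.8°C

71.8°C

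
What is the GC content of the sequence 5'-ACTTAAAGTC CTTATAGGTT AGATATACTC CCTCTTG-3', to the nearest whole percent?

35%

Counting bases: A=10, C=8, T=14, G=5
G+C = 5 + 8 = 13 out of 37 bases
%GC = 13/37 × 100 = 35.14% ≈ 35%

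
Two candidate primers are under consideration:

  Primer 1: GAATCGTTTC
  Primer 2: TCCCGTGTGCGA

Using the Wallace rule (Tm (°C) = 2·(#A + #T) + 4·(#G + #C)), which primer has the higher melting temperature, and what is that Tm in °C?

Primer 1: A+T=6, G+C=4 → Tm = 2(6)+4(4) = 28°C
Primer 2: A+T=4, G+C=8 → Tm = 2(4)+4(8) = 40°C
28°C vs 40°C → primer 2 is higher.

Primer 2, 40°C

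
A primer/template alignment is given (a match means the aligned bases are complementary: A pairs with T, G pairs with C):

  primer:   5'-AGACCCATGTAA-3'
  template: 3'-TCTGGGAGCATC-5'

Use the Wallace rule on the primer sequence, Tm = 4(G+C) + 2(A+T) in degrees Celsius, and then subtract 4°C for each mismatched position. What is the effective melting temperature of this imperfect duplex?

Primer base counts: A=5, T=2, G=2, C=3 → A+T=7, G+C=5
Perfect-match Tm = 2(7) + 4(5) = 14 + 20 = 34°C
Mismatches (positions where the bases are not complementary): 3 (at positions 7, 8, 12)
Effective Tm = 34 − 3×4 = 34 − 12 = 22°C

22°C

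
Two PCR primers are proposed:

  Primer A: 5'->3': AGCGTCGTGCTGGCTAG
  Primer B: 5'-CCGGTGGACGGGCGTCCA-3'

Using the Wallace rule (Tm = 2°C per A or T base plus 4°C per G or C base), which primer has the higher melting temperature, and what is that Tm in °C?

Primer A: A+T=6, G+C=11 → Tm = 2(6)+4(11) = 56°C
Primer B: A+T=4, G+C=14 → Tm = 2(4)+4(14) = 64°C
56°C vs 64°C → primer B is higher.

Primer B, 64°C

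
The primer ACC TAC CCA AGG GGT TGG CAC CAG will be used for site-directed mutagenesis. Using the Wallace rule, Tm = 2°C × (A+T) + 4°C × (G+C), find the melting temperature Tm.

78°C

A=6, C=8, G=7, T=3
So N_AT = 9 and N_GC = 15.
Tm = 2×9 + 4×15 = 78°C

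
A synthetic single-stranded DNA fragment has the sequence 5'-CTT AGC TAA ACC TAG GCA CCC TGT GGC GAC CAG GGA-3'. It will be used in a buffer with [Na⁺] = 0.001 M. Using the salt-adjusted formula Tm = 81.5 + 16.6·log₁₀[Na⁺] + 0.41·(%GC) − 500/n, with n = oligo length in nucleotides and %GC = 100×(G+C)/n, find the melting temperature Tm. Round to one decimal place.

Length n = 36. Scanning the sequence gives C=11, T=6, A=9, G=10.
G+C = 21, so %GC = 21/36 × 100 = 58.333%
Salt term: 16.6 × (-3) = -49.8
GC term: 0.41 × 58.333 = 23.917; length term: −500/36 = −13.889
Tm = 81.5 + (-49.8) + 23.917 − 13.889 = 41.728 → 41.7°C

41.7°C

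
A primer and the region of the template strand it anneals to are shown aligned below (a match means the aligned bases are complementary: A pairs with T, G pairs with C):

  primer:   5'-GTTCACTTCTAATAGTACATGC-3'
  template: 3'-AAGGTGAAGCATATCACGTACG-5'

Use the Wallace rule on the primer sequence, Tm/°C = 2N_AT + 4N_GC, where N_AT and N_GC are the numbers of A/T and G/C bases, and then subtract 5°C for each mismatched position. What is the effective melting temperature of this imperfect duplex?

35°C

Primer base counts: A=6, T=8, G=3, C=5 → A+T=14, G+C=8
Perfect-match Tm = 2(14) + 4(8) = 28 + 32 = 60°C
Mismatches (positions where the bases are not complementary): 5 (at positions 1, 3, 10, 11, 17)
Effective Tm = 60 − 5×5 = 60 − 25 = 35°C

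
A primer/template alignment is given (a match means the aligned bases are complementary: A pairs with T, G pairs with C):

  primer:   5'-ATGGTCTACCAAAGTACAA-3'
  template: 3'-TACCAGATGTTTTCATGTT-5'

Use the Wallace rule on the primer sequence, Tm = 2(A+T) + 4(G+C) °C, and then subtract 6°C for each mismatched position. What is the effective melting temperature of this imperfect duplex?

Primer base counts: A=8, T=4, G=3, C=4 → A+T=12, G+C=7
Perfect-match Tm = 2(12) + 4(7) = 24 + 28 = 52°C
Mismatches (positions where the bases are not complementary): 1 (at position 10)
Effective Tm = 52 − 1×6 = 52 − 6 = 46°C

46°C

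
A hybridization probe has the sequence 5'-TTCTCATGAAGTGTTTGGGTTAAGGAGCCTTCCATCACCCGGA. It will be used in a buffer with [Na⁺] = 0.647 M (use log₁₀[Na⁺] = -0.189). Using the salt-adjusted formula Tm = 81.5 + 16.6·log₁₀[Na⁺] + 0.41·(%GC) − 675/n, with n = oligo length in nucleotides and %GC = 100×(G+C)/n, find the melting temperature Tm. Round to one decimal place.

82.7°C

Length n = 43. T=13, C=10, G=11, A=9
G+C = 21, so %GC = 21/43 × 100 = 48.837%
Salt term: 16.6 × (-0.189) = -3.137
GC term: 0.41 × 48.837 = 20.023; length term: −675/43 = −15.698
Tm = 81.5 + (-3.137) + 20.023 − 15.698 = 82.688 → 82.7°C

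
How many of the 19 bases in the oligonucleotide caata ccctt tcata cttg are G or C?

7

Base counts: G=1, A=5, C=6, T=7
Total G or C: 1 + 6 = 7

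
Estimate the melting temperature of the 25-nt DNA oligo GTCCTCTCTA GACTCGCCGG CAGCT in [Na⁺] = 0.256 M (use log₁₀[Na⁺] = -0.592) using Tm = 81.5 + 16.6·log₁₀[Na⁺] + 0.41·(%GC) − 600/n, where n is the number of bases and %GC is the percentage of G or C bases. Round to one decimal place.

73.9°C

Length n = 25. T=6, C=10, G=6, A=3
G+C = 16, so %GC = 16/25 × 100 = 64%
Salt term: 16.6 × (-0.592) = -9.827
GC term: 0.41 × 64 = 26.24; length term: −600/25 = −24
Tm = 81.5 + (-9.827) + 26.24 − 24 = 73.913 → 73.9°C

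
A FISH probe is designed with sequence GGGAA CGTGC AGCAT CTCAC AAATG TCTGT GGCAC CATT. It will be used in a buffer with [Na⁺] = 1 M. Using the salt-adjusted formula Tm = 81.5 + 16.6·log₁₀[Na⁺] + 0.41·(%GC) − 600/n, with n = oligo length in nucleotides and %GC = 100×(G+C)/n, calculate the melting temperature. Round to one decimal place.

87.1°C

Length n = 39. Scanning the sequence gives C=10, G=10, T=9, A=10.
G+C = 20, so %GC = 20/39 × 100 = 51.282%
Salt term: 16.6 × (0) = 0
GC term: 0.41 × 51.282 = 21.026; length term: −600/39 = −15.385
Tm = 81.5 + (0) + 21.026 − 15.385 = 87.141 → 87.1°C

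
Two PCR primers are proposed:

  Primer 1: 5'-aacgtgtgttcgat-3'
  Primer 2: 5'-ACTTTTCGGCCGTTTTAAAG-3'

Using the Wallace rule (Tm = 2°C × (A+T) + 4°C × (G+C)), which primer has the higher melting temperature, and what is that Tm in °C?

Primer 1: A+T=8, G+C=6 → Tm = 2(8)+4(6) = 40°C
Primer 2: A+T=12, G+C=8 → Tm = 2(12)+4(8) = 56°C
40°C vs 56°C → primer 2 is higher.

Primer 2, 56°C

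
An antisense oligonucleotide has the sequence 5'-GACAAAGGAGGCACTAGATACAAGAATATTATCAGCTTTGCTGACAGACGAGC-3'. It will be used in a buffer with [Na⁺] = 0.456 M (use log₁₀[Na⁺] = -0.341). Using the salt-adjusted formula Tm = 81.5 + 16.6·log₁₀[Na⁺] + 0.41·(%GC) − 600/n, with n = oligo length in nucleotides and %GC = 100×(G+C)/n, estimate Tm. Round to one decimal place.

82.3°C

Length n = 53. Counting bases: A=20, G=13, C=10, T=10
G+C = 23, so %GC = 23/53 × 100 = 43.396%
Salt term: 16.6 × (-0.341) = -5.661
GC term: 0.41 × 43.396 = 17.792; length term: −600/53 = −11.321
Tm = 81.5 + (-5.661) + 17.792 − 11.321 = 82.31 → 82.3°C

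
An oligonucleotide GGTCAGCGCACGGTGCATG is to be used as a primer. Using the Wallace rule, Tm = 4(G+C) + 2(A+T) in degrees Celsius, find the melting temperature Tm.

64°C

A=3, G=8, C=5, T=3
A+T = 6, G+C = 13
Tm = 2(6) + 4(13) = 12 + 52 = 64°C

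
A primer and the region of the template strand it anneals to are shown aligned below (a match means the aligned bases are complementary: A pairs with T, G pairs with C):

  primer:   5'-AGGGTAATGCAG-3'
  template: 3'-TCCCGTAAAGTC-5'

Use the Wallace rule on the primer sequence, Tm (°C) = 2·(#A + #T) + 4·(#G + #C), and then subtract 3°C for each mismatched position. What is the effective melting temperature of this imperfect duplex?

27°C

Primer base counts: A=4, T=2, G=5, C=1 → A+T=6, G+C=6
Perfect-match Tm = 2(6) + 4(6) = 12 + 24 = 36°C
Mismatches (positions where the bases are not complementary): 3 (at positions 5, 7, 9)
Effective Tm = 36 − 3×3 = 36 − 9 = 27°C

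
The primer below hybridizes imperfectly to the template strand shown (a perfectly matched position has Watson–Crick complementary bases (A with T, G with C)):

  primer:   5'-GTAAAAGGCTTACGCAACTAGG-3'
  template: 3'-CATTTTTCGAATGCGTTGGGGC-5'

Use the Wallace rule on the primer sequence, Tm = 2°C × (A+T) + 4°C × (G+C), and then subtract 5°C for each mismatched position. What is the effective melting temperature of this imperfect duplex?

Primer base counts: A=8, T=4, G=6, C=4 → A+T=12, G+C=10
Perfect-match Tm = 2(12) + 4(10) = 24 + 40 = 64°C
Mismatches (positions where the bases are not complementary): 4 (at positions 7, 19, 20, 21)
Effective Tm = 64 − 4×5 = 64 − 20 = 44°C

44°C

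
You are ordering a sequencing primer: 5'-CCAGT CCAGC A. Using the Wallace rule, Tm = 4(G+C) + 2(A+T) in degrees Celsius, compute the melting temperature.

36°C

Base counts: C=5, A=3, G=2, T=1
So N_AT = 4 and N_GC = 7.
Tm = 2(4) + 4(7) = 8 + 28 = 36°C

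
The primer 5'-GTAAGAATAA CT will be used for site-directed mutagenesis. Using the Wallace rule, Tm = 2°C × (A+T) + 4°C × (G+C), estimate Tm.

Scanning the sequence gives T=3, G=2, C=1, A=6.
A+T = 9, G+C = 3
Tm = 2(9) + 4(3) = 18 + 12 = 30°C

30°C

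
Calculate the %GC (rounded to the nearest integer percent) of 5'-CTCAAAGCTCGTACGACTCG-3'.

55%

Base counts: T=4, C=7, G=4, A=5
G+C = 4 + 7 = 11 out of 20 bases
%GC = 11/20 × 100 = 55% ≈ 55%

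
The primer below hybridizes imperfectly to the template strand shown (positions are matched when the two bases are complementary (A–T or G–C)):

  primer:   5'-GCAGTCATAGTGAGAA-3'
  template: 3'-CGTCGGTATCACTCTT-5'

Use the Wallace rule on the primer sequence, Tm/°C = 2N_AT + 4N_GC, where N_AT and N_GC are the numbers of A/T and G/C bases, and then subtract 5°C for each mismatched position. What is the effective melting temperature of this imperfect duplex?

Primer base counts: A=6, T=3, G=5, C=2 → A+T=9, G+C=7
Perfect-match Tm = 2(9) + 4(7) = 18 + 28 = 46°C
Mismatches (positions where the bases are not complementary): 1 (at position 5)
Effective Tm = 46 − 1×5 = 46 − 5 = 41°C

41°C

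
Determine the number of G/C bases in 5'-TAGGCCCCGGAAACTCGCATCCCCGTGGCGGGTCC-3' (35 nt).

T=5, A=5, C=14, G=11
G+C = 11 + 14 = 25

25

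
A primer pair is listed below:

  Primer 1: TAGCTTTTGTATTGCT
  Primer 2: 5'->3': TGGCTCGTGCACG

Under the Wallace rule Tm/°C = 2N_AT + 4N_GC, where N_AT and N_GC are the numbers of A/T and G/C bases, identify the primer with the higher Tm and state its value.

Primer 1: A+T=11, G+C=5 → Tm = 2(11)+4(5) = 42°C
Primer 2: A+T=4, G+C=9 → Tm = 2(4)+4(9) = 44°C
42°C vs 44°C → primer 2 is higher.

Primer 2, 44°C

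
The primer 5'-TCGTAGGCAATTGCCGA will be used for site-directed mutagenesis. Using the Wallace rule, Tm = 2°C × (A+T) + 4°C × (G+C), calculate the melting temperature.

G=5, T=4, A=4, C=4
So N_AT = 8 and N_GC = 9.
Tm = 4·9 + 2·8 = 36 + 16 = 52°C

52°C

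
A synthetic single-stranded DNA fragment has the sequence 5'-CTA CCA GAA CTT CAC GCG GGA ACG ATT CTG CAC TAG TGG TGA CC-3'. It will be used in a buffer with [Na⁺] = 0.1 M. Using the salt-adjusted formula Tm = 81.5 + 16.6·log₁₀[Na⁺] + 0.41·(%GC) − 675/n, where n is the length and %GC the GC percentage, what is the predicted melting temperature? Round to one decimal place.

Length n = 44. Counting bases: G=11, A=11, C=13, T=9
G+C = 24, so %GC = 24/44 × 100 = 54.545%
Salt term: 16.6 × (-1) = -16.6
GC term: 0.41 × 54.545 = 22.363; length term: −675/44 = −15.341
Tm = 81.5 + (-16.6) + 22.363 − 15.341 = 71.922 → 71.9°C

71.9°C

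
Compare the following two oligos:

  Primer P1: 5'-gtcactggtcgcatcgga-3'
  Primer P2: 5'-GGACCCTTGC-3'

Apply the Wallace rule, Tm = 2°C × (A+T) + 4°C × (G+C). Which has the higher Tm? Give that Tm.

Primer P1: A+T=7, G+C=11 → Tm = 2(7)+4(11) = 58°C
Primer P2: A+T=3, G+C=7 → Tm = 2(3)+4(7) = 34°C
58°C vs 34°C → primer P1 is higher.

Primer P1, 58°C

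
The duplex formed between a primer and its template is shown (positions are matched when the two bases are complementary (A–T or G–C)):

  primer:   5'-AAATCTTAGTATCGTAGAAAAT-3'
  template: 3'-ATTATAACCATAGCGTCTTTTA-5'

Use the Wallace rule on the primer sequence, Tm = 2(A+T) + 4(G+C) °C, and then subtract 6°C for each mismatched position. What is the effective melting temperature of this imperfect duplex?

30°C

Primer base counts: A=10, T=7, G=3, C=2 → A+T=17, G+C=5
Perfect-match Tm = 2(17) + 4(5) = 34 + 20 = 54°C
Mismatches (positions where the bases are not complementary): 4 (at positions 1, 5, 8, 15)
Effective Tm = 54 − 4×6 = 54 − 24 = 30°C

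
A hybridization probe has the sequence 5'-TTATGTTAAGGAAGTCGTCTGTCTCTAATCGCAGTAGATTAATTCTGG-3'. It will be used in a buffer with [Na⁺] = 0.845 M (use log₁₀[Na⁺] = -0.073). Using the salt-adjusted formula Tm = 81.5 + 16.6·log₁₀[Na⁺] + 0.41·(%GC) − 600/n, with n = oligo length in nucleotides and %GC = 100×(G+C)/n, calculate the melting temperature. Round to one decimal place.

83.2°C

Length n = 48. C=7, A=12, T=18, G=11
G+C = 18, so %GC = 18/48 × 100 = 37.5%
Salt term: 16.6 × (-0.073) = -1.212
GC term: 0.41 × 37.5 = 15.375; length term: −600/48 = −12.5
Tm = 81.5 + (-1.212) + 15.375 − 12.5 = 83.163 → 83.2°C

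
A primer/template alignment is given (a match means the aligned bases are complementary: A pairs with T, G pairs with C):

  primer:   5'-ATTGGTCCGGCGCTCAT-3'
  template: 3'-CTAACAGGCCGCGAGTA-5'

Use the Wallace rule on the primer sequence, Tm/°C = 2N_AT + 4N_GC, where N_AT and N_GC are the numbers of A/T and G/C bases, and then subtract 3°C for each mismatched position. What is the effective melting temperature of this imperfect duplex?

45°C

Primer base counts: A=2, T=5, G=5, C=5 → A+T=7, G+C=10
Perfect-match Tm = 2(7) + 4(10) = 14 + 40 = 54°C
Mismatches (positions where the bases are not complementary): 3 (at positions 1, 2, 4)
Effective Tm = 54 − 3×3 = 54 − 9 = 45°C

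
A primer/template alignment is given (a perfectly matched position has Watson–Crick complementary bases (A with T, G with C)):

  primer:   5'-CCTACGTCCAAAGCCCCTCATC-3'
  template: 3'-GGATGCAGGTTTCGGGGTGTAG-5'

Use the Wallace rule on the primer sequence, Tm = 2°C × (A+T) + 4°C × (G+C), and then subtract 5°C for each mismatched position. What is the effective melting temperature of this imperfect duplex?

65°C

Primer base counts: A=5, T=4, G=2, C=11 → A+T=9, G+C=13
Perfect-match Tm = 2(9) + 4(13) = 18 + 52 = 70°C
Mismatches (positions where the bases are not complementary): 1 (at position 18)
Effective Tm = 70 − 1×5 = 70 − 5 = 65°C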